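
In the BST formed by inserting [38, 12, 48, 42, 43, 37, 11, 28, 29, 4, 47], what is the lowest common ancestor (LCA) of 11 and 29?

Tree insertion order: [38, 12, 48, 42, 43, 37, 11, 28, 29, 4, 47]
Tree (level-order array): [38, 12, 48, 11, 37, 42, None, 4, None, 28, None, None, 43, None, None, None, 29, None, 47]
In a BST, the LCA of p=11, q=29 is the first node v on the
root-to-leaf path with p <= v <= q (go left if both < v, right if both > v).
Walk from root:
  at 38: both 11 and 29 < 38, go left
  at 12: 11 <= 12 <= 29, this is the LCA
LCA = 12


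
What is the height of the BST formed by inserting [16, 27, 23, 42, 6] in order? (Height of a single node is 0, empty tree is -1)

Insertion order: [16, 27, 23, 42, 6]
Tree (level-order array): [16, 6, 27, None, None, 23, 42]
Compute height bottom-up (empty subtree = -1):
  height(6) = 1 + max(-1, -1) = 0
  height(23) = 1 + max(-1, -1) = 0
  height(42) = 1 + max(-1, -1) = 0
  height(27) = 1 + max(0, 0) = 1
  height(16) = 1 + max(0, 1) = 2
Height = 2


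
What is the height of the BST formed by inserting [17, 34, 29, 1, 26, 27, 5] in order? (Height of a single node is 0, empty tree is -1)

Insertion order: [17, 34, 29, 1, 26, 27, 5]
Tree (level-order array): [17, 1, 34, None, 5, 29, None, None, None, 26, None, None, 27]
Compute height bottom-up (empty subtree = -1):
  height(5) = 1 + max(-1, -1) = 0
  height(1) = 1 + max(-1, 0) = 1
  height(27) = 1 + max(-1, -1) = 0
  height(26) = 1 + max(-1, 0) = 1
  height(29) = 1 + max(1, -1) = 2
  height(34) = 1 + max(2, -1) = 3
  height(17) = 1 + max(1, 3) = 4
Height = 4


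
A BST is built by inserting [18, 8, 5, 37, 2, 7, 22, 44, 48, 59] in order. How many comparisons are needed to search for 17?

Search path for 17: 18 -> 8
Found: False
Comparisons: 2


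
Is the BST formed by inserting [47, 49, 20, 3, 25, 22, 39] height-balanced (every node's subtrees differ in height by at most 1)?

Tree (level-order array): [47, 20, 49, 3, 25, None, None, None, None, 22, 39]
Definition: a tree is height-balanced if, at every node, |h(left) - h(right)| <= 1 (empty subtree has height -1).
Bottom-up per-node check:
  node 3: h_left=-1, h_right=-1, diff=0 [OK], height=0
  node 22: h_left=-1, h_right=-1, diff=0 [OK], height=0
  node 39: h_left=-1, h_right=-1, diff=0 [OK], height=0
  node 25: h_left=0, h_right=0, diff=0 [OK], height=1
  node 20: h_left=0, h_right=1, diff=1 [OK], height=2
  node 49: h_left=-1, h_right=-1, diff=0 [OK], height=0
  node 47: h_left=2, h_right=0, diff=2 [FAIL (|2-0|=2 > 1)], height=3
Node 47 violates the condition: |2 - 0| = 2 > 1.
Result: Not balanced


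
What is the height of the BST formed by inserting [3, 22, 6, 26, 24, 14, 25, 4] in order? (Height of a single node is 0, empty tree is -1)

Insertion order: [3, 22, 6, 26, 24, 14, 25, 4]
Tree (level-order array): [3, None, 22, 6, 26, 4, 14, 24, None, None, None, None, None, None, 25]
Compute height bottom-up (empty subtree = -1):
  height(4) = 1 + max(-1, -1) = 0
  height(14) = 1 + max(-1, -1) = 0
  height(6) = 1 + max(0, 0) = 1
  height(25) = 1 + max(-1, -1) = 0
  height(24) = 1 + max(-1, 0) = 1
  height(26) = 1 + max(1, -1) = 2
  height(22) = 1 + max(1, 2) = 3
  height(3) = 1 + max(-1, 3) = 4
Height = 4


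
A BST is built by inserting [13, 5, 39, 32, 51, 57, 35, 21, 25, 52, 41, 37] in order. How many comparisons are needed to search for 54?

Search path for 54: 13 -> 39 -> 51 -> 57 -> 52
Found: False
Comparisons: 5


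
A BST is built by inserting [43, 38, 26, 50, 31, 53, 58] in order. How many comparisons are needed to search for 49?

Search path for 49: 43 -> 50
Found: False
Comparisons: 2


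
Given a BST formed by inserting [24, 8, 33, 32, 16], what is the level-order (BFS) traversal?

Tree insertion order: [24, 8, 33, 32, 16]
Tree (level-order array): [24, 8, 33, None, 16, 32]
BFS from the root, enqueuing left then right child of each popped node:
  queue [24] -> pop 24, enqueue [8, 33], visited so far: [24]
  queue [8, 33] -> pop 8, enqueue [16], visited so far: [24, 8]
  queue [33, 16] -> pop 33, enqueue [32], visited so far: [24, 8, 33]
  queue [16, 32] -> pop 16, enqueue [none], visited so far: [24, 8, 33, 16]
  queue [32] -> pop 32, enqueue [none], visited so far: [24, 8, 33, 16, 32]
Result: [24, 8, 33, 16, 32]


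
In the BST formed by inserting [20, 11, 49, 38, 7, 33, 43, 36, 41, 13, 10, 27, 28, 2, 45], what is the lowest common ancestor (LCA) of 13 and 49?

Tree insertion order: [20, 11, 49, 38, 7, 33, 43, 36, 41, 13, 10, 27, 28, 2, 45]
Tree (level-order array): [20, 11, 49, 7, 13, 38, None, 2, 10, None, None, 33, 43, None, None, None, None, 27, 36, 41, 45, None, 28]
In a BST, the LCA of p=13, q=49 is the first node v on the
root-to-leaf path with p <= v <= q (go left if both < v, right if both > v).
Walk from root:
  at 20: 13 <= 20 <= 49, this is the LCA
LCA = 20


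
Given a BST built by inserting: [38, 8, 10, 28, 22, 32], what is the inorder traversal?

Tree insertion order: [38, 8, 10, 28, 22, 32]
Tree (level-order array): [38, 8, None, None, 10, None, 28, 22, 32]
Inorder traversal: [8, 10, 22, 28, 32, 38]


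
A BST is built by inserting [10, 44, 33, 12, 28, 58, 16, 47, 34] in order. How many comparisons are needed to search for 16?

Search path for 16: 10 -> 44 -> 33 -> 12 -> 28 -> 16
Found: True
Comparisons: 6


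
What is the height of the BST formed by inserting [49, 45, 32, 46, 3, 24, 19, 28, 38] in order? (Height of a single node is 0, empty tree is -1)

Insertion order: [49, 45, 32, 46, 3, 24, 19, 28, 38]
Tree (level-order array): [49, 45, None, 32, 46, 3, 38, None, None, None, 24, None, None, 19, 28]
Compute height bottom-up (empty subtree = -1):
  height(19) = 1 + max(-1, -1) = 0
  height(28) = 1 + max(-1, -1) = 0
  height(24) = 1 + max(0, 0) = 1
  height(3) = 1 + max(-1, 1) = 2
  height(38) = 1 + max(-1, -1) = 0
  height(32) = 1 + max(2, 0) = 3
  height(46) = 1 + max(-1, -1) = 0
  height(45) = 1 + max(3, 0) = 4
  height(49) = 1 + max(4, -1) = 5
Height = 5


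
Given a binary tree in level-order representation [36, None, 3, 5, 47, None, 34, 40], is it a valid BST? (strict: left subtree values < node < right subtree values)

Level-order array: [36, None, 3, 5, 47, None, 34, 40]
Validate using subtree bounds (lo, hi): at each node, require lo < value < hi,
then recurse left with hi=value and right with lo=value.
Preorder trace (stopping at first violation):
  at node 36 with bounds (-inf, +inf): OK
  at node 3 with bounds (36, +inf): VIOLATION
Node 3 violates its bound: not (36 < 3 < +inf).
Result: Not a valid BST


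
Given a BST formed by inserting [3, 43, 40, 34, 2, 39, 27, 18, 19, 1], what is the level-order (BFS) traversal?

Tree insertion order: [3, 43, 40, 34, 2, 39, 27, 18, 19, 1]
Tree (level-order array): [3, 2, 43, 1, None, 40, None, None, None, 34, None, 27, 39, 18, None, None, None, None, 19]
BFS from the root, enqueuing left then right child of each popped node:
  queue [3] -> pop 3, enqueue [2, 43], visited so far: [3]
  queue [2, 43] -> pop 2, enqueue [1], visited so far: [3, 2]
  queue [43, 1] -> pop 43, enqueue [40], visited so far: [3, 2, 43]
  queue [1, 40] -> pop 1, enqueue [none], visited so far: [3, 2, 43, 1]
  queue [40] -> pop 40, enqueue [34], visited so far: [3, 2, 43, 1, 40]
  queue [34] -> pop 34, enqueue [27, 39], visited so far: [3, 2, 43, 1, 40, 34]
  queue [27, 39] -> pop 27, enqueue [18], visited so far: [3, 2, 43, 1, 40, 34, 27]
  queue [39, 18] -> pop 39, enqueue [none], visited so far: [3, 2, 43, 1, 40, 34, 27, 39]
  queue [18] -> pop 18, enqueue [19], visited so far: [3, 2, 43, 1, 40, 34, 27, 39, 18]
  queue [19] -> pop 19, enqueue [none], visited so far: [3, 2, 43, 1, 40, 34, 27, 39, 18, 19]
Result: [3, 2, 43, 1, 40, 34, 27, 39, 18, 19]


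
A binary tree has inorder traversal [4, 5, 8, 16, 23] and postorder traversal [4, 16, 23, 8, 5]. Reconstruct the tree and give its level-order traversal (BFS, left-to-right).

Inorder:   [4, 5, 8, 16, 23]
Postorder: [4, 16, 23, 8, 5]
Algorithm: postorder visits root last, so walk postorder right-to-left;
each value is the root of the current inorder slice — split it at that
value, recurse on the right subtree first, then the left.
Recursive splits:
  root=5; inorder splits into left=[4], right=[8, 16, 23]
  root=8; inorder splits into left=[], right=[16, 23]
  root=23; inorder splits into left=[16], right=[]
  root=16; inorder splits into left=[], right=[]
  root=4; inorder splits into left=[], right=[]
Reconstructed level-order: [5, 4, 8, 23, 16]


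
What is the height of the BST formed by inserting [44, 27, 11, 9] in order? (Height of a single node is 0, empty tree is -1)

Insertion order: [44, 27, 11, 9]
Tree (level-order array): [44, 27, None, 11, None, 9]
Compute height bottom-up (empty subtree = -1):
  height(9) = 1 + max(-1, -1) = 0
  height(11) = 1 + max(0, -1) = 1
  height(27) = 1 + max(1, -1) = 2
  height(44) = 1 + max(2, -1) = 3
Height = 3


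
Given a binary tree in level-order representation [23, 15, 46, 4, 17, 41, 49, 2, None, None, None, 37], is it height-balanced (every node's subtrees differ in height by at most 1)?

Tree (level-order array): [23, 15, 46, 4, 17, 41, 49, 2, None, None, None, 37]
Definition: a tree is height-balanced if, at every node, |h(left) - h(right)| <= 1 (empty subtree has height -1).
Bottom-up per-node check:
  node 2: h_left=-1, h_right=-1, diff=0 [OK], height=0
  node 4: h_left=0, h_right=-1, diff=1 [OK], height=1
  node 17: h_left=-1, h_right=-1, diff=0 [OK], height=0
  node 15: h_left=1, h_right=0, diff=1 [OK], height=2
  node 37: h_left=-1, h_right=-1, diff=0 [OK], height=0
  node 41: h_left=0, h_right=-1, diff=1 [OK], height=1
  node 49: h_left=-1, h_right=-1, diff=0 [OK], height=0
  node 46: h_left=1, h_right=0, diff=1 [OK], height=2
  node 23: h_left=2, h_right=2, diff=0 [OK], height=3
All nodes satisfy the balance condition.
Result: Balanced


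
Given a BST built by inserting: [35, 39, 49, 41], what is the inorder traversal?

Tree insertion order: [35, 39, 49, 41]
Tree (level-order array): [35, None, 39, None, 49, 41]
Inorder traversal: [35, 39, 41, 49]


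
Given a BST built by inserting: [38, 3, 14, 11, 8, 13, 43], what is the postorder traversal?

Tree insertion order: [38, 3, 14, 11, 8, 13, 43]
Tree (level-order array): [38, 3, 43, None, 14, None, None, 11, None, 8, 13]
Postorder traversal: [8, 13, 11, 14, 3, 43, 38]


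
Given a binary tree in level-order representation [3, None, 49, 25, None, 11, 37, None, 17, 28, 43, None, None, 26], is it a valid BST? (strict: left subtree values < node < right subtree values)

Level-order array: [3, None, 49, 25, None, 11, 37, None, 17, 28, 43, None, None, 26]
Validate using subtree bounds (lo, hi): at each node, require lo < value < hi,
then recurse left with hi=value and right with lo=value.
Preorder trace (stopping at first violation):
  at node 3 with bounds (-inf, +inf): OK
  at node 49 with bounds (3, +inf): OK
  at node 25 with bounds (3, 49): OK
  at node 11 with bounds (3, 25): OK
  at node 17 with bounds (11, 25): OK
  at node 37 with bounds (25, 49): OK
  at node 28 with bounds (25, 37): OK
  at node 26 with bounds (25, 28): OK
  at node 43 with bounds (37, 49): OK
No violation found at any node.
Result: Valid BST


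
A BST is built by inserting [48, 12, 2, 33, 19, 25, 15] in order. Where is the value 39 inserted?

Starting tree (level order): [48, 12, None, 2, 33, None, None, 19, None, 15, 25]
Insertion path: 48 -> 12 -> 33
Result: insert 39 as right child of 33
Final tree (level order): [48, 12, None, 2, 33, None, None, 19, 39, 15, 25]


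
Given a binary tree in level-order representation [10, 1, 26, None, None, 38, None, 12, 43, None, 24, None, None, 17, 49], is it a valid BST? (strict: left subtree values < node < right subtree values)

Level-order array: [10, 1, 26, None, None, 38, None, 12, 43, None, 24, None, None, 17, 49]
Validate using subtree bounds (lo, hi): at each node, require lo < value < hi,
then recurse left with hi=value and right with lo=value.
Preorder trace (stopping at first violation):
  at node 10 with bounds (-inf, +inf): OK
  at node 1 with bounds (-inf, 10): OK
  at node 26 with bounds (10, +inf): OK
  at node 38 with bounds (10, 26): VIOLATION
Node 38 violates its bound: not (10 < 38 < 26).
Result: Not a valid BST


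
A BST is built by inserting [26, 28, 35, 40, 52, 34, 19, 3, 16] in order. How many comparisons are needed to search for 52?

Search path for 52: 26 -> 28 -> 35 -> 40 -> 52
Found: True
Comparisons: 5


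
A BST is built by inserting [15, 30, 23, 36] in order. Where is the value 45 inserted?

Starting tree (level order): [15, None, 30, 23, 36]
Insertion path: 15 -> 30 -> 36
Result: insert 45 as right child of 36
Final tree (level order): [15, None, 30, 23, 36, None, None, None, 45]


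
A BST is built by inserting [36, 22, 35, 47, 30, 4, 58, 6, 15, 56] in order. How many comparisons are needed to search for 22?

Search path for 22: 36 -> 22
Found: True
Comparisons: 2


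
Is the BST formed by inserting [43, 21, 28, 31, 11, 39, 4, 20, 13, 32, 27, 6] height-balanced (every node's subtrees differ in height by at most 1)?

Tree (level-order array): [43, 21, None, 11, 28, 4, 20, 27, 31, None, 6, 13, None, None, None, None, 39, None, None, None, None, 32]
Definition: a tree is height-balanced if, at every node, |h(left) - h(right)| <= 1 (empty subtree has height -1).
Bottom-up per-node check:
  node 6: h_left=-1, h_right=-1, diff=0 [OK], height=0
  node 4: h_left=-1, h_right=0, diff=1 [OK], height=1
  node 13: h_left=-1, h_right=-1, diff=0 [OK], height=0
  node 20: h_left=0, h_right=-1, diff=1 [OK], height=1
  node 11: h_left=1, h_right=1, diff=0 [OK], height=2
  node 27: h_left=-1, h_right=-1, diff=0 [OK], height=0
  node 32: h_left=-1, h_right=-1, diff=0 [OK], height=0
  node 39: h_left=0, h_right=-1, diff=1 [OK], height=1
  node 31: h_left=-1, h_right=1, diff=2 [FAIL (|-1-1|=2 > 1)], height=2
  node 28: h_left=0, h_right=2, diff=2 [FAIL (|0-2|=2 > 1)], height=3
  node 21: h_left=2, h_right=3, diff=1 [OK], height=4
  node 43: h_left=4, h_right=-1, diff=5 [FAIL (|4--1|=5 > 1)], height=5
Node 31 violates the condition: |-1 - 1| = 2 > 1.
Result: Not balanced


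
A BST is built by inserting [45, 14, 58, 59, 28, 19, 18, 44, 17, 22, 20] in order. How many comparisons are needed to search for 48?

Search path for 48: 45 -> 58
Found: False
Comparisons: 2


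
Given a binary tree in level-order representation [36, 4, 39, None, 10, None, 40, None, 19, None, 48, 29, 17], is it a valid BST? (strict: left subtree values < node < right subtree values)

Level-order array: [36, 4, 39, None, 10, None, 40, None, 19, None, 48, 29, 17]
Validate using subtree bounds (lo, hi): at each node, require lo < value < hi,
then recurse left with hi=value and right with lo=value.
Preorder trace (stopping at first violation):
  at node 36 with bounds (-inf, +inf): OK
  at node 4 with bounds (-inf, 36): OK
  at node 10 with bounds (4, 36): OK
  at node 19 with bounds (10, 36): OK
  at node 29 with bounds (10, 19): VIOLATION
Node 29 violates its bound: not (10 < 29 < 19).
Result: Not a valid BST


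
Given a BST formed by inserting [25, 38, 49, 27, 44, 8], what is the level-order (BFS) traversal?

Tree insertion order: [25, 38, 49, 27, 44, 8]
Tree (level-order array): [25, 8, 38, None, None, 27, 49, None, None, 44]
BFS from the root, enqueuing left then right child of each popped node:
  queue [25] -> pop 25, enqueue [8, 38], visited so far: [25]
  queue [8, 38] -> pop 8, enqueue [none], visited so far: [25, 8]
  queue [38] -> pop 38, enqueue [27, 49], visited so far: [25, 8, 38]
  queue [27, 49] -> pop 27, enqueue [none], visited so far: [25, 8, 38, 27]
  queue [49] -> pop 49, enqueue [44], visited so far: [25, 8, 38, 27, 49]
  queue [44] -> pop 44, enqueue [none], visited so far: [25, 8, 38, 27, 49, 44]
Result: [25, 8, 38, 27, 49, 44]


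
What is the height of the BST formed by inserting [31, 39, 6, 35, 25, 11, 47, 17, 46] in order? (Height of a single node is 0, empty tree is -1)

Insertion order: [31, 39, 6, 35, 25, 11, 47, 17, 46]
Tree (level-order array): [31, 6, 39, None, 25, 35, 47, 11, None, None, None, 46, None, None, 17]
Compute height bottom-up (empty subtree = -1):
  height(17) = 1 + max(-1, -1) = 0
  height(11) = 1 + max(-1, 0) = 1
  height(25) = 1 + max(1, -1) = 2
  height(6) = 1 + max(-1, 2) = 3
  height(35) = 1 + max(-1, -1) = 0
  height(46) = 1 + max(-1, -1) = 0
  height(47) = 1 + max(0, -1) = 1
  height(39) = 1 + max(0, 1) = 2
  height(31) = 1 + max(3, 2) = 4
Height = 4


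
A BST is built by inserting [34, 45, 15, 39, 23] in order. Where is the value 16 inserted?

Starting tree (level order): [34, 15, 45, None, 23, 39]
Insertion path: 34 -> 15 -> 23
Result: insert 16 as left child of 23
Final tree (level order): [34, 15, 45, None, 23, 39, None, 16]


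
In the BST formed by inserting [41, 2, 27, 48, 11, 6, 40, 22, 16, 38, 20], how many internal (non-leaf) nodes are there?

Tree built from: [41, 2, 27, 48, 11, 6, 40, 22, 16, 38, 20]
Tree (level-order array): [41, 2, 48, None, 27, None, None, 11, 40, 6, 22, 38, None, None, None, 16, None, None, None, None, 20]
Rule: An internal node has at least one child.
Per-node child counts:
  node 41: 2 child(ren)
  node 2: 1 child(ren)
  node 27: 2 child(ren)
  node 11: 2 child(ren)
  node 6: 0 child(ren)
  node 22: 1 child(ren)
  node 16: 1 child(ren)
  node 20: 0 child(ren)
  node 40: 1 child(ren)
  node 38: 0 child(ren)
  node 48: 0 child(ren)
Matching nodes: [41, 2, 27, 11, 22, 16, 40]
Count of internal (non-leaf) nodes: 7


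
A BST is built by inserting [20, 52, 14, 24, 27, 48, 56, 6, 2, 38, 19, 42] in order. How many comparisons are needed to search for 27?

Search path for 27: 20 -> 52 -> 24 -> 27
Found: True
Comparisons: 4


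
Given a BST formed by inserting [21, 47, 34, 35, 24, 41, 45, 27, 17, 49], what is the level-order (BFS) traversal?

Tree insertion order: [21, 47, 34, 35, 24, 41, 45, 27, 17, 49]
Tree (level-order array): [21, 17, 47, None, None, 34, 49, 24, 35, None, None, None, 27, None, 41, None, None, None, 45]
BFS from the root, enqueuing left then right child of each popped node:
  queue [21] -> pop 21, enqueue [17, 47], visited so far: [21]
  queue [17, 47] -> pop 17, enqueue [none], visited so far: [21, 17]
  queue [47] -> pop 47, enqueue [34, 49], visited so far: [21, 17, 47]
  queue [34, 49] -> pop 34, enqueue [24, 35], visited so far: [21, 17, 47, 34]
  queue [49, 24, 35] -> pop 49, enqueue [none], visited so far: [21, 17, 47, 34, 49]
  queue [24, 35] -> pop 24, enqueue [27], visited so far: [21, 17, 47, 34, 49, 24]
  queue [35, 27] -> pop 35, enqueue [41], visited so far: [21, 17, 47, 34, 49, 24, 35]
  queue [27, 41] -> pop 27, enqueue [none], visited so far: [21, 17, 47, 34, 49, 24, 35, 27]
  queue [41] -> pop 41, enqueue [45], visited so far: [21, 17, 47, 34, 49, 24, 35, 27, 41]
  queue [45] -> pop 45, enqueue [none], visited so far: [21, 17, 47, 34, 49, 24, 35, 27, 41, 45]
Result: [21, 17, 47, 34, 49, 24, 35, 27, 41, 45]


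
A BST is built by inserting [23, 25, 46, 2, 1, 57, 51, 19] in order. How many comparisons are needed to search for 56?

Search path for 56: 23 -> 25 -> 46 -> 57 -> 51
Found: False
Comparisons: 5


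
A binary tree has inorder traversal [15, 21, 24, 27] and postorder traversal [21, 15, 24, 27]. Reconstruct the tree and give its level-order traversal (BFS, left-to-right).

Inorder:   [15, 21, 24, 27]
Postorder: [21, 15, 24, 27]
Algorithm: postorder visits root last, so walk postorder right-to-left;
each value is the root of the current inorder slice — split it at that
value, recurse on the right subtree first, then the left.
Recursive splits:
  root=27; inorder splits into left=[15, 21, 24], right=[]
  root=24; inorder splits into left=[15, 21], right=[]
  root=15; inorder splits into left=[], right=[21]
  root=21; inorder splits into left=[], right=[]
Reconstructed level-order: [27, 24, 15, 21]


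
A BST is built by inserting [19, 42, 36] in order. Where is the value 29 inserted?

Starting tree (level order): [19, None, 42, 36]
Insertion path: 19 -> 42 -> 36
Result: insert 29 as left child of 36
Final tree (level order): [19, None, 42, 36, None, 29]


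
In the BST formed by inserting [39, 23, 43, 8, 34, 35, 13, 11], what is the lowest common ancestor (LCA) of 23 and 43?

Tree insertion order: [39, 23, 43, 8, 34, 35, 13, 11]
Tree (level-order array): [39, 23, 43, 8, 34, None, None, None, 13, None, 35, 11]
In a BST, the LCA of p=23, q=43 is the first node v on the
root-to-leaf path with p <= v <= q (go left if both < v, right if both > v).
Walk from root:
  at 39: 23 <= 39 <= 43, this is the LCA
LCA = 39


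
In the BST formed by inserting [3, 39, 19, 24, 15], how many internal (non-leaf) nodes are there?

Tree built from: [3, 39, 19, 24, 15]
Tree (level-order array): [3, None, 39, 19, None, 15, 24]
Rule: An internal node has at least one child.
Per-node child counts:
  node 3: 1 child(ren)
  node 39: 1 child(ren)
  node 19: 2 child(ren)
  node 15: 0 child(ren)
  node 24: 0 child(ren)
Matching nodes: [3, 39, 19]
Count of internal (non-leaf) nodes: 3


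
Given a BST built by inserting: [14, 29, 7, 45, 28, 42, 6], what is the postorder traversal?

Tree insertion order: [14, 29, 7, 45, 28, 42, 6]
Tree (level-order array): [14, 7, 29, 6, None, 28, 45, None, None, None, None, 42]
Postorder traversal: [6, 7, 28, 42, 45, 29, 14]


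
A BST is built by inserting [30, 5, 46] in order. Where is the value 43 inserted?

Starting tree (level order): [30, 5, 46]
Insertion path: 30 -> 46
Result: insert 43 as left child of 46
Final tree (level order): [30, 5, 46, None, None, 43]


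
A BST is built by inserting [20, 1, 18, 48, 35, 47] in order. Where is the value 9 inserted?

Starting tree (level order): [20, 1, 48, None, 18, 35, None, None, None, None, 47]
Insertion path: 20 -> 1 -> 18
Result: insert 9 as left child of 18
Final tree (level order): [20, 1, 48, None, 18, 35, None, 9, None, None, 47]


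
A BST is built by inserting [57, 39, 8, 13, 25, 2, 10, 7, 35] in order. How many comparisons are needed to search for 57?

Search path for 57: 57
Found: True
Comparisons: 1


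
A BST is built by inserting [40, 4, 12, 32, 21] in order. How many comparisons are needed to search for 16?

Search path for 16: 40 -> 4 -> 12 -> 32 -> 21
Found: False
Comparisons: 5


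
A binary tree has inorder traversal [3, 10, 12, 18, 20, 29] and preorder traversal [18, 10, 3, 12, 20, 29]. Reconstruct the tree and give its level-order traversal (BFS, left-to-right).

Inorder:  [3, 10, 12, 18, 20, 29]
Preorder: [18, 10, 3, 12, 20, 29]
Algorithm: preorder visits root first, so consume preorder in order;
for each root, split the current inorder slice at that value into
left-subtree inorder and right-subtree inorder, then recurse.
Recursive splits:
  root=18; inorder splits into left=[3, 10, 12], right=[20, 29]
  root=10; inorder splits into left=[3], right=[12]
  root=3; inorder splits into left=[], right=[]
  root=12; inorder splits into left=[], right=[]
  root=20; inorder splits into left=[], right=[29]
  root=29; inorder splits into left=[], right=[]
Reconstructed level-order: [18, 10, 20, 3, 12, 29]


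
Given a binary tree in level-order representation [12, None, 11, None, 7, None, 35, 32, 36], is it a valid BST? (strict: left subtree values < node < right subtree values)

Level-order array: [12, None, 11, None, 7, None, 35, 32, 36]
Validate using subtree bounds (lo, hi): at each node, require lo < value < hi,
then recurse left with hi=value and right with lo=value.
Preorder trace (stopping at first violation):
  at node 12 with bounds (-inf, +inf): OK
  at node 11 with bounds (12, +inf): VIOLATION
Node 11 violates its bound: not (12 < 11 < +inf).
Result: Not a valid BST


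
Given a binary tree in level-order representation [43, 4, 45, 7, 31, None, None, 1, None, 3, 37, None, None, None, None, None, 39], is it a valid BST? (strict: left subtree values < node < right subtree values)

Level-order array: [43, 4, 45, 7, 31, None, None, 1, None, 3, 37, None, None, None, None, None, 39]
Validate using subtree bounds (lo, hi): at each node, require lo < value < hi,
then recurse left with hi=value and right with lo=value.
Preorder trace (stopping at first violation):
  at node 43 with bounds (-inf, +inf): OK
  at node 4 with bounds (-inf, 43): OK
  at node 7 with bounds (-inf, 4): VIOLATION
Node 7 violates its bound: not (-inf < 7 < 4).
Result: Not a valid BST


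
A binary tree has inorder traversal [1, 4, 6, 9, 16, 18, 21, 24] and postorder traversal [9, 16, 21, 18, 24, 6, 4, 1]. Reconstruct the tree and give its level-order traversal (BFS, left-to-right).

Inorder:   [1, 4, 6, 9, 16, 18, 21, 24]
Postorder: [9, 16, 21, 18, 24, 6, 4, 1]
Algorithm: postorder visits root last, so walk postorder right-to-left;
each value is the root of the current inorder slice — split it at that
value, recurse on the right subtree first, then the left.
Recursive splits:
  root=1; inorder splits into left=[], right=[4, 6, 9, 16, 18, 21, 24]
  root=4; inorder splits into left=[], right=[6, 9, 16, 18, 21, 24]
  root=6; inorder splits into left=[], right=[9, 16, 18, 21, 24]
  root=24; inorder splits into left=[9, 16, 18, 21], right=[]
  root=18; inorder splits into left=[9, 16], right=[21]
  root=21; inorder splits into left=[], right=[]
  root=16; inorder splits into left=[9], right=[]
  root=9; inorder splits into left=[], right=[]
Reconstructed level-order: [1, 4, 6, 24, 18, 16, 21, 9]


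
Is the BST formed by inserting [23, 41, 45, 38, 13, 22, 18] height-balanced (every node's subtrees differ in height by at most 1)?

Tree (level-order array): [23, 13, 41, None, 22, 38, 45, 18]
Definition: a tree is height-balanced if, at every node, |h(left) - h(right)| <= 1 (empty subtree has height -1).
Bottom-up per-node check:
  node 18: h_left=-1, h_right=-1, diff=0 [OK], height=0
  node 22: h_left=0, h_right=-1, diff=1 [OK], height=1
  node 13: h_left=-1, h_right=1, diff=2 [FAIL (|-1-1|=2 > 1)], height=2
  node 38: h_left=-1, h_right=-1, diff=0 [OK], height=0
  node 45: h_left=-1, h_right=-1, diff=0 [OK], height=0
  node 41: h_left=0, h_right=0, diff=0 [OK], height=1
  node 23: h_left=2, h_right=1, diff=1 [OK], height=3
Node 13 violates the condition: |-1 - 1| = 2 > 1.
Result: Not balanced


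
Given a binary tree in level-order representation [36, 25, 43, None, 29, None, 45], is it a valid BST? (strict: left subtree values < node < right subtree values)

Level-order array: [36, 25, 43, None, 29, None, 45]
Validate using subtree bounds (lo, hi): at each node, require lo < value < hi,
then recurse left with hi=value and right with lo=value.
Preorder trace (stopping at first violation):
  at node 36 with bounds (-inf, +inf): OK
  at node 25 with bounds (-inf, 36): OK
  at node 29 with bounds (25, 36): OK
  at node 43 with bounds (36, +inf): OK
  at node 45 with bounds (43, +inf): OK
No violation found at any node.
Result: Valid BST


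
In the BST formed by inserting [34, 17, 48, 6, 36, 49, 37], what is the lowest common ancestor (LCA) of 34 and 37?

Tree insertion order: [34, 17, 48, 6, 36, 49, 37]
Tree (level-order array): [34, 17, 48, 6, None, 36, 49, None, None, None, 37]
In a BST, the LCA of p=34, q=37 is the first node v on the
root-to-leaf path with p <= v <= q (go left if both < v, right if both > v).
Walk from root:
  at 34: 34 <= 34 <= 37, this is the LCA
LCA = 34


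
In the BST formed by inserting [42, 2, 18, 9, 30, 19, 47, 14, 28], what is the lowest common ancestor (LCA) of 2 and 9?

Tree insertion order: [42, 2, 18, 9, 30, 19, 47, 14, 28]
Tree (level-order array): [42, 2, 47, None, 18, None, None, 9, 30, None, 14, 19, None, None, None, None, 28]
In a BST, the LCA of p=2, q=9 is the first node v on the
root-to-leaf path with p <= v <= q (go left if both < v, right if both > v).
Walk from root:
  at 42: both 2 and 9 < 42, go left
  at 2: 2 <= 2 <= 9, this is the LCA
LCA = 2


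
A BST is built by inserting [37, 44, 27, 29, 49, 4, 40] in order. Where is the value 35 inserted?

Starting tree (level order): [37, 27, 44, 4, 29, 40, 49]
Insertion path: 37 -> 27 -> 29
Result: insert 35 as right child of 29
Final tree (level order): [37, 27, 44, 4, 29, 40, 49, None, None, None, 35]


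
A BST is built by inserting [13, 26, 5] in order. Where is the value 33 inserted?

Starting tree (level order): [13, 5, 26]
Insertion path: 13 -> 26
Result: insert 33 as right child of 26
Final tree (level order): [13, 5, 26, None, None, None, 33]


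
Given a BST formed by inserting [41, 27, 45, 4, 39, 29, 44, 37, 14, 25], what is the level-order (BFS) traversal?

Tree insertion order: [41, 27, 45, 4, 39, 29, 44, 37, 14, 25]
Tree (level-order array): [41, 27, 45, 4, 39, 44, None, None, 14, 29, None, None, None, None, 25, None, 37]
BFS from the root, enqueuing left then right child of each popped node:
  queue [41] -> pop 41, enqueue [27, 45], visited so far: [41]
  queue [27, 45] -> pop 27, enqueue [4, 39], visited so far: [41, 27]
  queue [45, 4, 39] -> pop 45, enqueue [44], visited so far: [41, 27, 45]
  queue [4, 39, 44] -> pop 4, enqueue [14], visited so far: [41, 27, 45, 4]
  queue [39, 44, 14] -> pop 39, enqueue [29], visited so far: [41, 27, 45, 4, 39]
  queue [44, 14, 29] -> pop 44, enqueue [none], visited so far: [41, 27, 45, 4, 39, 44]
  queue [14, 29] -> pop 14, enqueue [25], visited so far: [41, 27, 45, 4, 39, 44, 14]
  queue [29, 25] -> pop 29, enqueue [37], visited so far: [41, 27, 45, 4, 39, 44, 14, 29]
  queue [25, 37] -> pop 25, enqueue [none], visited so far: [41, 27, 45, 4, 39, 44, 14, 29, 25]
  queue [37] -> pop 37, enqueue [none], visited so far: [41, 27, 45, 4, 39, 44, 14, 29, 25, 37]
Result: [41, 27, 45, 4, 39, 44, 14, 29, 25, 37]


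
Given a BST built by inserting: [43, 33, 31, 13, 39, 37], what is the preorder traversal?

Tree insertion order: [43, 33, 31, 13, 39, 37]
Tree (level-order array): [43, 33, None, 31, 39, 13, None, 37]
Preorder traversal: [43, 33, 31, 13, 39, 37]


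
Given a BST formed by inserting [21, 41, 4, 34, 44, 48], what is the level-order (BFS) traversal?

Tree insertion order: [21, 41, 4, 34, 44, 48]
Tree (level-order array): [21, 4, 41, None, None, 34, 44, None, None, None, 48]
BFS from the root, enqueuing left then right child of each popped node:
  queue [21] -> pop 21, enqueue [4, 41], visited so far: [21]
  queue [4, 41] -> pop 4, enqueue [none], visited so far: [21, 4]
  queue [41] -> pop 41, enqueue [34, 44], visited so far: [21, 4, 41]
  queue [34, 44] -> pop 34, enqueue [none], visited so far: [21, 4, 41, 34]
  queue [44] -> pop 44, enqueue [48], visited so far: [21, 4, 41, 34, 44]
  queue [48] -> pop 48, enqueue [none], visited so far: [21, 4, 41, 34, 44, 48]
Result: [21, 4, 41, 34, 44, 48]


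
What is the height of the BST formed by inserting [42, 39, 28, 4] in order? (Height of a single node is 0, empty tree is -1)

Insertion order: [42, 39, 28, 4]
Tree (level-order array): [42, 39, None, 28, None, 4]
Compute height bottom-up (empty subtree = -1):
  height(4) = 1 + max(-1, -1) = 0
  height(28) = 1 + max(0, -1) = 1
  height(39) = 1 + max(1, -1) = 2
  height(42) = 1 + max(2, -1) = 3
Height = 3


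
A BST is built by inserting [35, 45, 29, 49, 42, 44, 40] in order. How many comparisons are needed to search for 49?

Search path for 49: 35 -> 45 -> 49
Found: True
Comparisons: 3


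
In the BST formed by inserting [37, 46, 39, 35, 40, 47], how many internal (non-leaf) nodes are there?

Tree built from: [37, 46, 39, 35, 40, 47]
Tree (level-order array): [37, 35, 46, None, None, 39, 47, None, 40]
Rule: An internal node has at least one child.
Per-node child counts:
  node 37: 2 child(ren)
  node 35: 0 child(ren)
  node 46: 2 child(ren)
  node 39: 1 child(ren)
  node 40: 0 child(ren)
  node 47: 0 child(ren)
Matching nodes: [37, 46, 39]
Count of internal (non-leaf) nodes: 3


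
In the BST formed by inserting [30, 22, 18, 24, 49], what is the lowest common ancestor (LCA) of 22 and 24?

Tree insertion order: [30, 22, 18, 24, 49]
Tree (level-order array): [30, 22, 49, 18, 24]
In a BST, the LCA of p=22, q=24 is the first node v on the
root-to-leaf path with p <= v <= q (go left if both < v, right if both > v).
Walk from root:
  at 30: both 22 and 24 < 30, go left
  at 22: 22 <= 22 <= 24, this is the LCA
LCA = 22


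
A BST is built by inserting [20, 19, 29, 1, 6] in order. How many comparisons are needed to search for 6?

Search path for 6: 20 -> 19 -> 1 -> 6
Found: True
Comparisons: 4


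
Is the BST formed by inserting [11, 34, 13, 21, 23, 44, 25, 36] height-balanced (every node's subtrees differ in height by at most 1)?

Tree (level-order array): [11, None, 34, 13, 44, None, 21, 36, None, None, 23, None, None, None, 25]
Definition: a tree is height-balanced if, at every node, |h(left) - h(right)| <= 1 (empty subtree has height -1).
Bottom-up per-node check:
  node 25: h_left=-1, h_right=-1, diff=0 [OK], height=0
  node 23: h_left=-1, h_right=0, diff=1 [OK], height=1
  node 21: h_left=-1, h_right=1, diff=2 [FAIL (|-1-1|=2 > 1)], height=2
  node 13: h_left=-1, h_right=2, diff=3 [FAIL (|-1-2|=3 > 1)], height=3
  node 36: h_left=-1, h_right=-1, diff=0 [OK], height=0
  node 44: h_left=0, h_right=-1, diff=1 [OK], height=1
  node 34: h_left=3, h_right=1, diff=2 [FAIL (|3-1|=2 > 1)], height=4
  node 11: h_left=-1, h_right=4, diff=5 [FAIL (|-1-4|=5 > 1)], height=5
Node 21 violates the condition: |-1 - 1| = 2 > 1.
Result: Not balanced


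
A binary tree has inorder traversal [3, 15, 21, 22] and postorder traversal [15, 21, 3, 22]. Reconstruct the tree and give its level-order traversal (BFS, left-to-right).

Inorder:   [3, 15, 21, 22]
Postorder: [15, 21, 3, 22]
Algorithm: postorder visits root last, so walk postorder right-to-left;
each value is the root of the current inorder slice — split it at that
value, recurse on the right subtree first, then the left.
Recursive splits:
  root=22; inorder splits into left=[3, 15, 21], right=[]
  root=3; inorder splits into left=[], right=[15, 21]
  root=21; inorder splits into left=[15], right=[]
  root=15; inorder splits into left=[], right=[]
Reconstructed level-order: [22, 3, 21, 15]


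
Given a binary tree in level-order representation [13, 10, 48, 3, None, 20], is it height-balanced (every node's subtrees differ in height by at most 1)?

Tree (level-order array): [13, 10, 48, 3, None, 20]
Definition: a tree is height-balanced if, at every node, |h(left) - h(right)| <= 1 (empty subtree has height -1).
Bottom-up per-node check:
  node 3: h_left=-1, h_right=-1, diff=0 [OK], height=0
  node 10: h_left=0, h_right=-1, diff=1 [OK], height=1
  node 20: h_left=-1, h_right=-1, diff=0 [OK], height=0
  node 48: h_left=0, h_right=-1, diff=1 [OK], height=1
  node 13: h_left=1, h_right=1, diff=0 [OK], height=2
All nodes satisfy the balance condition.
Result: Balanced


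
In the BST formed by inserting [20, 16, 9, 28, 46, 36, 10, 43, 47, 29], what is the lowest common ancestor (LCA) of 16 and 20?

Tree insertion order: [20, 16, 9, 28, 46, 36, 10, 43, 47, 29]
Tree (level-order array): [20, 16, 28, 9, None, None, 46, None, 10, 36, 47, None, None, 29, 43]
In a BST, the LCA of p=16, q=20 is the first node v on the
root-to-leaf path with p <= v <= q (go left if both < v, right if both > v).
Walk from root:
  at 20: 16 <= 20 <= 20, this is the LCA
LCA = 20


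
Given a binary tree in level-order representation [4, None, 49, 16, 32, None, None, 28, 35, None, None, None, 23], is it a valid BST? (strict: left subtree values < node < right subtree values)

Level-order array: [4, None, 49, 16, 32, None, None, 28, 35, None, None, None, 23]
Validate using subtree bounds (lo, hi): at each node, require lo < value < hi,
then recurse left with hi=value and right with lo=value.
Preorder trace (stopping at first violation):
  at node 4 with bounds (-inf, +inf): OK
  at node 49 with bounds (4, +inf): OK
  at node 16 with bounds (4, 49): OK
  at node 32 with bounds (49, +inf): VIOLATION
Node 32 violates its bound: not (49 < 32 < +inf).
Result: Not a valid BST


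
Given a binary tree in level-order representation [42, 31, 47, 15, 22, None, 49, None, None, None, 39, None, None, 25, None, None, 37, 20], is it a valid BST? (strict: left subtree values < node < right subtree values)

Level-order array: [42, 31, 47, 15, 22, None, 49, None, None, None, 39, None, None, 25, None, None, 37, 20]
Validate using subtree bounds (lo, hi): at each node, require lo < value < hi,
then recurse left with hi=value and right with lo=value.
Preorder trace (stopping at first violation):
  at node 42 with bounds (-inf, +inf): OK
  at node 31 with bounds (-inf, 42): OK
  at node 15 with bounds (-inf, 31): OK
  at node 22 with bounds (31, 42): VIOLATION
Node 22 violates its bound: not (31 < 22 < 42).
Result: Not a valid BST


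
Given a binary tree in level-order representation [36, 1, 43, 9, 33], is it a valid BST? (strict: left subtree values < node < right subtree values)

Level-order array: [36, 1, 43, 9, 33]
Validate using subtree bounds (lo, hi): at each node, require lo < value < hi,
then recurse left with hi=value and right with lo=value.
Preorder trace (stopping at first violation):
  at node 36 with bounds (-inf, +inf): OK
  at node 1 with bounds (-inf, 36): OK
  at node 9 with bounds (-inf, 1): VIOLATION
Node 9 violates its bound: not (-inf < 9 < 1).
Result: Not a valid BST


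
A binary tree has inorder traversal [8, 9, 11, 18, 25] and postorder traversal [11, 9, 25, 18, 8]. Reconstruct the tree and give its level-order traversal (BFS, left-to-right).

Inorder:   [8, 9, 11, 18, 25]
Postorder: [11, 9, 25, 18, 8]
Algorithm: postorder visits root last, so walk postorder right-to-left;
each value is the root of the current inorder slice — split it at that
value, recurse on the right subtree first, then the left.
Recursive splits:
  root=8; inorder splits into left=[], right=[9, 11, 18, 25]
  root=18; inorder splits into left=[9, 11], right=[25]
  root=25; inorder splits into left=[], right=[]
  root=9; inorder splits into left=[], right=[11]
  root=11; inorder splits into left=[], right=[]
Reconstructed level-order: [8, 18, 9, 25, 11]


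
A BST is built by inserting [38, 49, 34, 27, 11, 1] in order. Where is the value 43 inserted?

Starting tree (level order): [38, 34, 49, 27, None, None, None, 11, None, 1]
Insertion path: 38 -> 49
Result: insert 43 as left child of 49
Final tree (level order): [38, 34, 49, 27, None, 43, None, 11, None, None, None, 1]


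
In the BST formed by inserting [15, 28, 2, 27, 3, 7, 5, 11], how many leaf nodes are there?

Tree built from: [15, 28, 2, 27, 3, 7, 5, 11]
Tree (level-order array): [15, 2, 28, None, 3, 27, None, None, 7, None, None, 5, 11]
Rule: A leaf has 0 children.
Per-node child counts:
  node 15: 2 child(ren)
  node 2: 1 child(ren)
  node 3: 1 child(ren)
  node 7: 2 child(ren)
  node 5: 0 child(ren)
  node 11: 0 child(ren)
  node 28: 1 child(ren)
  node 27: 0 child(ren)
Matching nodes: [5, 11, 27]
Count of leaf nodes: 3


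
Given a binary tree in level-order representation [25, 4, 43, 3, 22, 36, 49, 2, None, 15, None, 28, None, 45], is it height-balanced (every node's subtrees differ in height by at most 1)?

Tree (level-order array): [25, 4, 43, 3, 22, 36, 49, 2, None, 15, None, 28, None, 45]
Definition: a tree is height-balanced if, at every node, |h(left) - h(right)| <= 1 (empty subtree has height -1).
Bottom-up per-node check:
  node 2: h_left=-1, h_right=-1, diff=0 [OK], height=0
  node 3: h_left=0, h_right=-1, diff=1 [OK], height=1
  node 15: h_left=-1, h_right=-1, diff=0 [OK], height=0
  node 22: h_left=0, h_right=-1, diff=1 [OK], height=1
  node 4: h_left=1, h_right=1, diff=0 [OK], height=2
  node 28: h_left=-1, h_right=-1, diff=0 [OK], height=0
  node 36: h_left=0, h_right=-1, diff=1 [OK], height=1
  node 45: h_left=-1, h_right=-1, diff=0 [OK], height=0
  node 49: h_left=0, h_right=-1, diff=1 [OK], height=1
  node 43: h_left=1, h_right=1, diff=0 [OK], height=2
  node 25: h_left=2, h_right=2, diff=0 [OK], height=3
All nodes satisfy the balance condition.
Result: Balanced


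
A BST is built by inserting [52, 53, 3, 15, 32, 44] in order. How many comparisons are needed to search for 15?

Search path for 15: 52 -> 3 -> 15
Found: True
Comparisons: 3
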